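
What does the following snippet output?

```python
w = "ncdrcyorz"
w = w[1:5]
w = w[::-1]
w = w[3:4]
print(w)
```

c

slice [1:5] → 'cdrc'
reverse → 'crdc'
slice [3:4] → 'c'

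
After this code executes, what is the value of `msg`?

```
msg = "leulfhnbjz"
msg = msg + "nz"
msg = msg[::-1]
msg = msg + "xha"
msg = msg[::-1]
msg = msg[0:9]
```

+ 'nz' → 'leulfhnbjznz'
reverse → 'znzjbnhfluel'
+ 'xha' → 'znzjbnhfluelxha'
reverse → 'ahxleulfhnbjznz'
slice [0:9] → 'ahxleulfh'

'ahxleulfh'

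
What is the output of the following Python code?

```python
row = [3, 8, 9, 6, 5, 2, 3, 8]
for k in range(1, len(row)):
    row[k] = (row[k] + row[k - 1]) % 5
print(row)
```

k=1: row[1] = (8+3)%5 = 1 → [3, 1, 9, 6, 5, 2, 3, 8]
k=2: row[2] = (9+1)%5 = 0 → [3, 1, 0, 6, 5, 2, 3, 8]
k=3: row[3] = (6+0)%5 = 1 → [3, 1, 0, 1, 5, 2, 3, 8]
k=4: row[4] = (5+1)%5 = 1 → [3, 1, 0, 1, 1, 2, 3, 8]
k=5: row[5] = (2+1)%5 = 3 → [3, 1, 0, 1, 1, 3, 3, 8]
k=6: row[6] = (3+3)%5 = 1 → [3, 1, 0, 1, 1, 3, 1, 8]
k=7: row[7] = (8+1)%5 = 4 → [3, 1, 0, 1, 1, 3, 1, 4]

[3, 1, 0, 1, 1, 3, 1, 4]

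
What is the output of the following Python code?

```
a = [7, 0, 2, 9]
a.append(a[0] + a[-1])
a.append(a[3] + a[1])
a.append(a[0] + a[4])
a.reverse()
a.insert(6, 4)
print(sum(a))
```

70

append a[0]+a[-1] = 7+9 = 16 → [7, 0, 2, 9, 16]
append a[3]+a[1] = 9+0 = 9 → [7, 0, 2, 9, 16, 9]
append a[0]+a[4] = 7+16 = 23 → [7, 0, 2, 9, 16, 9, 23]
reverse → [23, 9, 16, 9, 2, 0, 7]
insert 4 at 6 → [23, 9, 16, 9, 2, 0, 4, 7]
sum = 70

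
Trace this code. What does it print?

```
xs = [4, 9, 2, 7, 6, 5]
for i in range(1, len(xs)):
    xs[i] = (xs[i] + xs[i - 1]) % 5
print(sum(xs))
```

i=1: xs[1] = (9+4)%5 = 3 → [4, 3, 2, 7, 6, 5]
i=2: xs[2] = (2+3)%5 = 0 → [4, 3, 0, 7, 6, 5]
i=3: xs[3] = (7+0)%5 = 2 → [4, 3, 0, 2, 6, 5]
i=4: xs[4] = (6+2)%5 = 3 → [4, 3, 0, 2, 3, 5]
i=5: xs[5] = (5+3)%5 = 3 → [4, 3, 0, 2, 3, 3]
sum = 15

15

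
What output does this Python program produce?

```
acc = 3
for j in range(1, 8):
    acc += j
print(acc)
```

j=1: acc = 3+1 = 4
j=2: acc = 4+2 = 6
j=3: acc = 6+3 = 9
j=4: acc = 9+4 = 13
j=5: acc = 13+5 = 18
j=6: acc = 18+6 = 24
j=7: acc = 24+7 = 31

31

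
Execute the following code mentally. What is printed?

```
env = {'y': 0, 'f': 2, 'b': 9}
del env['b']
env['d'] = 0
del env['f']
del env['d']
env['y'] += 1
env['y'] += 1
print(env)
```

del 'b' → {'y': 0, 'f': 2}
env['d'] = 0 → {'y': 0, 'f': 2, 'd': 0}
del 'f' → {'y': 0, 'd': 0}
del 'd' → {'y': 0}
env['y'] = 0+1 = 1 → {'y': 1}
env['y'] = 1+1 = 2 → {'y': 2}

{'y': 2}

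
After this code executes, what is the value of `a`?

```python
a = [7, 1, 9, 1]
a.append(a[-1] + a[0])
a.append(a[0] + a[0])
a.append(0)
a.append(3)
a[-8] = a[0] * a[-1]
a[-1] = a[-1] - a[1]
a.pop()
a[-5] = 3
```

[21, 1, 3, 1, 8, 14, 0]

append a[-1]+a[0] = 1+7 = 8 → [7, 1, 9, 1, 8]
append a[0]+a[0] = 7+7 = 14 → [7, 1, 9, 1, 8, 14]
append 0 → [7, 1, 9, 1, 8, 14, 0]
append 3 → [7, 1, 9, 1, 8, 14, 0, 3]
a[-8] = a[0]*a[-1] = 7*3 = 21 → [21, 1, 9, 1, 8, 14, 0, 3]
a[-1] = a[-1]-a[1] = 3-1 = 2 → [21, 1, 9, 1, 8, 14, 0, 2]
pop() removes 2 → [21, 1, 9, 1, 8, 14, 0]
a[-5] = 3 → [21, 1, 3, 1, 8, 14, 0]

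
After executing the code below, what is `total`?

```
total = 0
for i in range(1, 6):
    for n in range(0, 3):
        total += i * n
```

45

i=1,n=0: total = 0+0 = 0
i=1,n=1: total = 0+1 = 1
i=1,n=2: total = 1+2 = 3
i=2,n=0: total = 3+0 = 3
i=2,n=1: total = 3+2 = 5
i=2,n=2: total = 5+4 = 9
i=3,n=0: total = 9+0 = 9
i=3,n=1: total = 9+3 = 12
i=3,n=2: total = 12+6 = 18
i=4,n=0: total = 18+0 = 18
i=4,n=1: total = 18+4 = 22
i=4,n=2: total = 22+8 = 30
i=5,n=0: total = 30+0 = 30
i=5,n=1: total = 30+5 = 35
i=5,n=2: total = 35+10 = 45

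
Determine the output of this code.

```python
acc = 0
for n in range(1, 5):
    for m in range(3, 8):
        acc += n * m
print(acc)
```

250

n=1,m=3: acc = 0+3 = 3
n=1,m=4: acc = 3+4 = 7
n=1,m=5: acc = 7+5 = 12
n=1,m=6: acc = 12+6 = 18
n=1,m=7: acc = 18+7 = 25
n=2,m=3: acc = 25+6 = 31
n=2,m=4: acc = 31+8 = 39
n=2,m=5: acc = 39+10 = 49
n=2,m=6: acc = 49+12 = 61
n=2,m=7: acc = 61+14 = 75
n=3,m=3: acc = 75+9 = 84
n=3,m=4: acc = 84+12 = 96
n=3,m=5: acc = 96+15 = 111
n=3,m=6: acc = 111+18 = 129
n=3,m=7: acc = 129+21 = 150
n=4,m=3: acc = 150+12 = 162
n=4,m=4: acc = 162+16 = 178
n=4,m=5: acc = 178+20 = 198
n=4,m=6: acc = 198+24 = 222
n=4,m=7: acc = 222+28 = 250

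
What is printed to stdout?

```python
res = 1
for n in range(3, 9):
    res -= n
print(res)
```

-32

n=3: res = 1-3 = -2
n=4: res = (-2)-4 = -6
n=5: res = (-6)-5 = -11
n=6: res = (-11)-6 = -17
n=7: res = (-17)-7 = -24
n=8: res = (-24)-8 = -32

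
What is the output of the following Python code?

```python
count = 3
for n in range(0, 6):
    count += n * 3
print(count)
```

48

n=0: count = 3+0*3 = 3
n=1: count = 3+1*3 = 6
n=2: count = 6+2*3 = 12
n=3: count = 12+3*3 = 21
n=4: count = 21+4*3 = 33
n=5: count = 33+5*3 = 48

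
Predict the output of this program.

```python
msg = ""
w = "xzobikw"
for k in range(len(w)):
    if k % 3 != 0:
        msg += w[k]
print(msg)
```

zoik

k=0: skip
k=1: add 'z' → 'z'
k=2: add 'o' → 'zo'
k=3: skip
k=4: add 'i' → 'zoi'
k=5: add 'k' → 'zoik'
k=6: skip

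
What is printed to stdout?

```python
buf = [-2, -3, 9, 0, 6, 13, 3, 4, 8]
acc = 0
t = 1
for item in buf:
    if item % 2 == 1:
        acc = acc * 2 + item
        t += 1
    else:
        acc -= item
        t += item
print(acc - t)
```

item=-2: not odd, acc = 0-(-2) = 2; t=-1
item=-3: odd, acc = 2*2+(-3) = 1; t=0
item=9: odd, acc = 1*2+9 = 11; t=1
item=0: not odd, acc = 11-0 = 11; t=1
item=6: not odd, acc = 11-6 = 5; t=7
item=13: odd, acc = 5*2+13 = 23; t=8
item=3: odd, acc = 23*2+3 = 49; t=9
item=4: not odd, acc = 49-4 = 45; t=13
item=8: not odd, acc = 45-8 = 37; t=21
acc-t = 37-21 = 16

16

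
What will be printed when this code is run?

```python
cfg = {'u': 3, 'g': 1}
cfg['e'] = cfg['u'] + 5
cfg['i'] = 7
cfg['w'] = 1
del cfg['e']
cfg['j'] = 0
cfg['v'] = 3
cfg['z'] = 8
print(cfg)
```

cfg['e'] = cfg['u']+5 = 8 → {'u': 3, 'g': 1, 'e': 8}
cfg['i'] = 7 → {'u': 3, 'g': 1, 'e': 8, 'i': 7}
cfg['w'] = 1 → {'u': 3, 'g': 1, 'e': 8, 'i': 7, 'w': 1}
del 'e' → {'u': 3, 'g': 1, 'i': 7, 'w': 1}
cfg['j'] = 0 → {'u': 3, 'g': 1, 'i': 7, 'w': 1, 'j': 0}
cfg['v'] = 3 → {'u': 3, 'g': 1, 'i': 7, 'w': 1, 'j': 0, 'v': 3}
cfg['z'] = 8 → {'u': 3, 'g': 1, 'i': 7, 'w': 1, 'j': 0, 'v': 3, 'z': 8}

{'u': 3, 'g': 1, 'i': 7, 'w': 1, 'j': 0, 'v': 3, 'z': 8}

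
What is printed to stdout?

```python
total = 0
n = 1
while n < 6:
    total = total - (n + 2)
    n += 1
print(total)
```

-25

n=1: total = 0-3 = -3
n=2: total = (-3)-4 = -7
n=3: total = (-7)-5 = -12
n=4: total = (-12)-6 = -18
n=5: total = (-18)-7 = -25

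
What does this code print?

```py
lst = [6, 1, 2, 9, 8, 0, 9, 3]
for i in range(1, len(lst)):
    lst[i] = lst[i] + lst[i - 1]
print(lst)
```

[6, 7, 9, 18, 26, 26, 35, 38]

i=1: lst[1] = 1+6 = 7 → [6, 7, 2, 9, 8, 0, 9, 3]
i=2: lst[2] = 2+7 = 9 → [6, 7, 9, 9, 8, 0, 9, 3]
i=3: lst[3] = 9+9 = 18 → [6, 7, 9, 18, 8, 0, 9, 3]
i=4: lst[4] = 8+18 = 26 → [6, 7, 9, 18, 26, 0, 9, 3]
i=5: lst[5] = 0+26 = 26 → [6, 7, 9, 18, 26, 26, 9, 3]
i=6: lst[6] = 9+26 = 35 → [6, 7, 9, 18, 26, 26, 35, 3]
i=7: lst[7] = 3+35 = 38 → [6, 7, 9, 18, 26, 26, 35, 38]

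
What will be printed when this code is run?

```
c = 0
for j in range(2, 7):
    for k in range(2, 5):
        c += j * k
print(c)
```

180

j=2,k=2: c = 0+4 = 4
j=2,k=3: c = 4+6 = 10
j=2,k=4: c = 10+8 = 18
j=3,k=2: c = 18+6 = 24
j=3,k=3: c = 24+9 = 33
j=3,k=4: c = 33+12 = 45
j=4,k=2: c = 45+8 = 53
j=4,k=3: c = 53+12 = 65
j=4,k=4: c = 65+16 = 81
j=5,k=2: c = 81+10 = 91
j=5,k=3: c = 91+15 = 106
j=5,k=4: c = 106+20 = 126
j=6,k=2: c = 126+12 = 138
j=6,k=3: c = 138+18 = 156
j=6,k=4: c = 156+24 = 180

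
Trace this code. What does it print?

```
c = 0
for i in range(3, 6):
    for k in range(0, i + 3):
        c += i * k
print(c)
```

269

i=3,k=0: c = 0+0 = 0
i=3,k=1: c = 0+3 = 3
i=3,k=2: c = 3+6 = 9
i=3,k=3: c = 9+9 = 18
i=3,k=4: c = 18+12 = 30
i=3,k=5: c = 30+15 = 45
i=4,k=0: c = 45+0 = 45
i=4,k=1: c = 45+4 = 49
i=4,k=2: c = 49+8 = 57
i=4,k=3: c = 57+12 = 69
i=4,k=4: c = 69+16 = 85
i=4,k=5: c = 85+20 = 105
i=4,k=6: c = 105+24 = 129
i=5,k=0: c = 129+0 = 129
i=5,k=1: c = 129+5 = 134
i=5,k=2: c = 134+10 = 144
i=5,k=3: c = 144+15 = 159
i=5,k=4: c = 159+20 = 179
i=5,k=5: c = 179+25 = 204
i=5,k=6: c = 204+30 = 234
i=5,k=7: c = 234+35 = 269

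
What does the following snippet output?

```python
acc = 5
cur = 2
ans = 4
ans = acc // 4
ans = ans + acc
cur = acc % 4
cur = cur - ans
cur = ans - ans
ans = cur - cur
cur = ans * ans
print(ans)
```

0

ans = 5//4 = 1
ans = 1+5 = 6
cur = 5%4 = 1
cur = 1-6 = -5
cur = 6-6 = 0
ans = 0-0 = 0
cur = 0*0 = 0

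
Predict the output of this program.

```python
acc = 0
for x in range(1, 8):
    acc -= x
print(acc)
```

x=1: acc = 0-1 = -1
x=2: acc = (-1)-2 = -3
x=3: acc = (-3)-3 = -6
x=4: acc = (-6)-4 = -10
x=5: acc = (-10)-5 = -15
x=6: acc = (-15)-6 = -21
x=7: acc = (-21)-7 = -28

-28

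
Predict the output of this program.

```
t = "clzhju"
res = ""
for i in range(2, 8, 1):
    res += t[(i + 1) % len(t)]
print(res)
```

hjuclz

i=2: add t[3]='h' → 'h'
i=3: add t[4]='j' → 'hj'
i=4: add t[5]='u' → 'hju'
i=5: add t[0]='c' → 'hjuc'
i=6: add t[1]='l' → 'hjucl'
i=7: add t[2]='z' → 'hjuclz'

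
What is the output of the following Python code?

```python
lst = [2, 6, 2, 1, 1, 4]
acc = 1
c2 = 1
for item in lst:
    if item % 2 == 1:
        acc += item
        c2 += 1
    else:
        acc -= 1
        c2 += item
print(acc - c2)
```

item=2: not odd, acc = 1-1 = 0; c2=3
item=6: not odd, acc = 0-1 = -1; c2=9
item=2: not odd, acc = (-1)-1 = -2; c2=11
item=1: odd, acc = (-2)+1 = -1; c2=12
item=1: odd, acc = (-1)+1 = 0; c2=13
item=4: not odd, acc = 0-1 = -1; c2=17
acc-c2 = (-1)-17 = -18

-18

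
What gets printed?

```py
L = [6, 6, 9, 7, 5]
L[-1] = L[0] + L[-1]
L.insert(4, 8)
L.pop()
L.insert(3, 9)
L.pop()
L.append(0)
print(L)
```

[6, 6, 9, 9, 7, 0]

L[-1] = L[0]+L[-1] = 6+5 = 11 → [6, 6, 9, 7, 11]
insert 8 at 4 → [6, 6, 9, 7, 8, 11]
pop() removes 11 → [6, 6, 9, 7, 8]
insert 9 at 3 → [6, 6, 9, 9, 7, 8]
pop() removes 8 → [6, 6, 9, 9, 7]
append 0 → [6, 6, 9, 9, 7, 0]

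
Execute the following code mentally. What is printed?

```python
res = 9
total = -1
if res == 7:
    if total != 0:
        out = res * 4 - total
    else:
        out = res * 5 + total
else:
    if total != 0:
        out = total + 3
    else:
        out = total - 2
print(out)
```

2

res=9, total=-1
res == 7 is False; total != 0 is True
→ out = total + 3 = 2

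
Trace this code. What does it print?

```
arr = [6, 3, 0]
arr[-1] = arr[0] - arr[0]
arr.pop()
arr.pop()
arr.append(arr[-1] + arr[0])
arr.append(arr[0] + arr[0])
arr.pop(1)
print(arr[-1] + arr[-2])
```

arr[-1] = arr[0]-arr[0] = 6-6 = 0 → [6, 3, 0]
pop() removes 0 → [6, 3]
pop() removes 3 → [6]
append arr[-1]+arr[0] = 6+6 = 12 → [6, 12]
append arr[0]+arr[0] = 6+6 = 12 → [6, 12, 12]
pop(1) removes 12 → [6, 12]
arr[-1]+arr[-2] = 12+6 = 18

18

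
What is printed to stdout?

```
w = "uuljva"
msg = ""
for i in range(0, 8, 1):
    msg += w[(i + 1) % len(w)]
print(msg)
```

i=0: add w[1]='u' → 'u'
i=1: add w[2]='l' → 'ul'
i=2: add w[3]='j' → 'ulj'
i=3: add w[4]='v' → 'uljv'
i=4: add w[5]='a' → 'uljva'
i=5: add w[0]='u' → 'uljvau'
i=6: add w[1]='u' → 'uljvauu'
i=7: add w[2]='l' → 'uljvauul'

uljvauul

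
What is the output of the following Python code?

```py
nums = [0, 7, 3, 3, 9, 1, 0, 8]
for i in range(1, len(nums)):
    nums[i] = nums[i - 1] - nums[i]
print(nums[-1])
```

-31

i=1: nums[1] = 0-7 = -7 → [0, -7, 3, 3, 9, 1, 0, 8]
i=2: nums[2] = (-7)-3 = -10 → [0, -7, -10, 3, 9, 1, 0, 8]
i=3: nums[3] = (-10)-3 = -13 → [0, -7, -10, -13, 9, 1, 0, 8]
i=4: nums[4] = (-13)-9 = -22 → [0, -7, -10, -13, -22, 1, 0, 8]
i=5: nums[5] = (-22)-1 = -23 → [0, -7, -10, -13, -22, -23, 0, 8]
i=6: nums[6] = (-23)-0 = -23 → [0, -7, -10, -13, -22, -23, -23, 8]
i=7: nums[7] = (-23)-8 = -31 → [0, -7, -10, -13, -22, -23, -23, -31]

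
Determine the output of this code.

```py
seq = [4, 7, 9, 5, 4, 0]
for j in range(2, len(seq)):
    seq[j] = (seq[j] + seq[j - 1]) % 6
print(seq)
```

j=2: seq[2] = (9+7)%6 = 4 → [4, 7, 4, 5, 4, 0]
j=3: seq[3] = (5+4)%6 = 3 → [4, 7, 4, 3, 4, 0]
j=4: seq[4] = (4+3)%6 = 1 → [4, 7, 4, 3, 1, 0]
j=5: seq[5] = (0+1)%6 = 1 → [4, 7, 4, 3, 1, 1]

[4, 7, 4, 3, 1, 1]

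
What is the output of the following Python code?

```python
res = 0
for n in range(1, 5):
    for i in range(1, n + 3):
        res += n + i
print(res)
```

102

n=1,i=1: res = 0+2 = 2
n=1,i=2: res = 2+3 = 5
n=1,i=3: res = 5+4 = 9
n=2,i=1: res = 9+3 = 12
n=2,i=2: res = 12+4 = 16
n=2,i=3: res = 16+5 = 21
n=2,i=4: res = 21+6 = 27
n=3,i=1: res = 27+4 = 31
n=3,i=2: res = 31+5 = 36
n=3,i=3: res = 36+6 = 42
n=3,i=4: res = 42+7 = 49
n=3,i=5: res = 49+8 = 57
n=4,i=1: res = 57+5 = 62
n=4,i=2: res = 62+6 = 68
n=4,i=3: res = 68+7 = 75
n=4,i=4: res = 75+8 = 83
n=4,i=5: res = 83+9 = 92
n=4,i=6: res = 92+10 = 102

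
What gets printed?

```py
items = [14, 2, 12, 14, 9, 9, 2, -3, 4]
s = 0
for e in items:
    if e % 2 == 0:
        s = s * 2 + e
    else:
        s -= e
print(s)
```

574

e=14: even, s = 0*2+14 = 14
e=2: even, s = 14*2+2 = 30
e=12: even, s = 30*2+12 = 72
e=14: even, s = 72*2+14 = 158
e=9: not even, s = 158-9 = 149
e=9: not even, s = 149-9 = 140
e=2: even, s = 140*2+2 = 282
e=-3: not even, s = 282-(-3) = 285
e=4: even, s = 285*2+4 = 574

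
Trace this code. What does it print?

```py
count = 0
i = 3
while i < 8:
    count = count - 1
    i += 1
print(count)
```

i=3: count = 0-1 = -1
i=4: count = (-1)-1 = -2
i=5: count = (-2)-1 = -3
i=6: count = (-3)-1 = -4
i=7: count = (-4)-1 = -5

-5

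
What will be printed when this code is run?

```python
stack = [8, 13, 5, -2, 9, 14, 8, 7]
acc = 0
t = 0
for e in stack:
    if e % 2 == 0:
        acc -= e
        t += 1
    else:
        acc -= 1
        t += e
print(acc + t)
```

e=8: even, acc = 0-8 = -8; t=1
e=13: not even, acc = (-8)-1 = -9; t=14
e=5: not even, acc = (-9)-1 = -10; t=19
e=-2: even, acc = (-10)-(-2) = -8; t=20
e=9: not even, acc = (-8)-1 = -9; t=29
e=14: even, acc = (-9)-14 = -23; t=30
e=8: even, acc = (-23)-8 = -31; t=31
e=7: not even, acc = (-31)-1 = -32; t=38
acc+t = (-32)+38 = 6

6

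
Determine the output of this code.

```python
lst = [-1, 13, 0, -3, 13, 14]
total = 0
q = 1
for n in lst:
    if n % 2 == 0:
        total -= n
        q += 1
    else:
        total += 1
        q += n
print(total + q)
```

15

n=-1: not even, total = 0+1 = 1; q=0
n=13: not even, total = 1+1 = 2; q=13
n=0: even, total = 2-0 = 2; q=14
n=-3: not even, total = 2+1 = 3; q=11
n=13: not even, total = 3+1 = 4; q=24
n=14: even, total = 4-14 = -10; q=25
total+q = (-10)+25 = 15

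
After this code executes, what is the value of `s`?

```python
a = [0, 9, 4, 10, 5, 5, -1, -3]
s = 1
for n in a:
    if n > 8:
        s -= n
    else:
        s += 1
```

n=0: not >8, s = 1+1 = 2
n=9: >8, s = 2-9 = -7
n=4: not >8, s = (-7)+1 = -6
n=10: >8, s = (-6)-10 = -16
n=5: not >8, s = (-16)+1 = -15
n=5: not >8, s = (-15)+1 = -14
n=-1: not >8, s = (-14)+1 = -13
n=-3: not >8, s = (-13)+1 = -12

-12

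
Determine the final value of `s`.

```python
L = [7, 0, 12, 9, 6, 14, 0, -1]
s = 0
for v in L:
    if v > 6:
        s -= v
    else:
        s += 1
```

v=7: >6, s = 0-7 = -7
v=0: not >6, s = (-7)+1 = -6
v=12: >6, s = (-6)-12 = -18
v=9: >6, s = (-18)-9 = -27
v=6: not >6, s = (-27)+1 = -26
v=14: >6, s = (-26)-14 = -40
v=0: not >6, s = (-40)+1 = -39
v=-1: not >6, s = (-39)+1 = -38

-38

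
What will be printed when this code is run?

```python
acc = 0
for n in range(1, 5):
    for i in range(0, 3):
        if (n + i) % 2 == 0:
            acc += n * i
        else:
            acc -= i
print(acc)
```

n=1,i=0: odd sum, acc = 0-0 = 0
n=1,i=1: even sum, acc = 0+1 = 1
n=1,i=2: odd sum, acc = 1-2 = -1
n=2,i=0: even sum, acc = (-1)+0 = -1
n=2,i=1: odd sum, acc = (-1)-1 = -2
n=2,i=2: even sum, acc = (-2)+4 = 2
n=3,i=0: odd sum, acc = 2-0 = 2
n=3,i=1: even sum, acc = 2+3 = 5
n=3,i=2: odd sum, acc = 5-2 = 3
n=4,i=0: even sum, acc = 3+0 = 3
n=4,i=1: odd sum, acc = 3-1 = 2
n=4,i=2: even sum, acc = 2+8 = 10

10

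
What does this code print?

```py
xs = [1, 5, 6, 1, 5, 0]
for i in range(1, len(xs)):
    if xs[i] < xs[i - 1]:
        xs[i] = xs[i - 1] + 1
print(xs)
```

[1, 5, 6, 7, 8, 9]

i=1: 5>=1, unchanged → [1, 5, 6, 1, 5, 0]
i=2: 6>=5, unchanged → [1, 5, 6, 1, 5, 0]
i=3: 1<6, xs[3] = 6+1 = 7 → [1, 5, 6, 7, 5, 0]
i=4: 5<7, xs[4] = 7+1 = 8 → [1, 5, 6, 7, 8, 0]
i=5: 0<8, xs[5] = 8+1 = 9 → [1, 5, 6, 7, 8, 9]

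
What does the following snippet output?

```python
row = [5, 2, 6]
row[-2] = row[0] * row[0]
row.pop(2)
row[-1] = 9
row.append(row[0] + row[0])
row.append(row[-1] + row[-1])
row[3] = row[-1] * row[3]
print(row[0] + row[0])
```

row[-2] = row[0]*row[0] = 5*5 = 25 → [5, 25, 6]
pop(2) removes 6 → [5, 25]
row[-1] = 9 → [5, 9]
append row[0]+row[0] = 5+5 = 10 → [5, 9, 10]
append row[-1]+row[-1] = 10+10 = 20 → [5, 9, 10, 20]
row[3] = row[-1]*row[3] = 20*20 = 400 → [5, 9, 10, 400]
row[0]+row[0] = 5+5 = 10

10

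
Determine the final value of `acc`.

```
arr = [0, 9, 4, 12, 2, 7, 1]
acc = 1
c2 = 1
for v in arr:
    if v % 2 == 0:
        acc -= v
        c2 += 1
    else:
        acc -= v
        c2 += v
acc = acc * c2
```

-748

v=0: even, acc = 1-0 = 1; c2=2
v=9: not even, acc = 1-9 = -8; c2=11
v=4: even, acc = (-8)-4 = -12; c2=12
v=12: even, acc = (-12)-12 = -24; c2=13
v=2: even, acc = (-24)-2 = -26; c2=14
v=7: not even, acc = (-26)-7 = -33; c2=21
v=1: not even, acc = (-33)-1 = -34; c2=22
acc*c2 = (-34)*22 = -748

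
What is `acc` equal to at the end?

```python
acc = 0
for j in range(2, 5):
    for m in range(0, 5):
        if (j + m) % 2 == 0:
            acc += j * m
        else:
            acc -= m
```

34

j=2,m=0: even sum, acc = 0+0 = 0
j=2,m=1: odd sum, acc = 0-1 = -1
j=2,m=2: even sum, acc = (-1)+4 = 3
j=2,m=3: odd sum, acc = 3-3 = 0
j=2,m=4: even sum, acc = 0+8 = 8
j=3,m=0: odd sum, acc = 8-0 = 8
j=3,m=1: even sum, acc = 8+3 = 11
j=3,m=2: odd sum, acc = 11-2 = 9
j=3,m=3: even sum, acc = 9+9 = 18
j=3,m=4: odd sum, acc = 18-4 = 14
j=4,m=0: even sum, acc = 14+0 = 14
j=4,m=1: odd sum, acc = 14-1 = 13
j=4,m=2: even sum, acc = 13+8 = 21
j=4,m=3: odd sum, acc = 21-3 = 18
j=4,m=4: even sum, acc = 18+16 = 34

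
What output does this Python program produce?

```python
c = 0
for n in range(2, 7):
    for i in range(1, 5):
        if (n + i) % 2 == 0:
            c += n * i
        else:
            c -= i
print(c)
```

80

n=2,i=1: odd sum, c = 0-1 = -1
n=2,i=2: even sum, c = (-1)+4 = 3
n=2,i=3: odd sum, c = 3-3 = 0
n=2,i=4: even sum, c = 0+8 = 8
n=3,i=1: even sum, c = 8+3 = 11
n=3,i=2: odd sum, c = 11-2 = 9
n=3,i=3: even sum, c = 9+9 = 18
n=3,i=4: odd sum, c = 18-4 = 14
n=4,i=1: odd sum, c = 14-1 = 13
n=4,i=2: even sum, c = 13+8 = 21
n=4,i=3: odd sum, c = 21-3 = 18
n=4,i=4: even sum, c = 18+16 = 34
n=5,i=1: even sum, c = 34+5 = 39
n=5,i=2: odd sum, c = 39-2 = 37
n=5,i=3: even sum, c = 37+15 = 52
n=5,i=4: odd sum, c = 52-4 = 48
n=6,i=1: odd sum, c = 48-1 = 47
n=6,i=2: even sum, c = 47+12 = 59
n=6,i=3: odd sum, c = 59-3 = 56
n=6,i=4: even sum, c = 56+24 = 80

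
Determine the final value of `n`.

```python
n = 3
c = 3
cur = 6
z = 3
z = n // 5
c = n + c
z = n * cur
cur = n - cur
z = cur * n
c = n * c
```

z = 3//5 = 0
c = 3+3 = 6
z = 3*6 = 18
cur = 3-6 = -3
z = (-3)*3 = -9
c = 3*6 = 18

3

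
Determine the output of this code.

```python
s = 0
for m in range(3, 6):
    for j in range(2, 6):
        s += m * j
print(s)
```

m=3,j=2: s = 0+6 = 6
m=3,j=3: s = 6+9 = 15
m=3,j=4: s = 15+12 = 27
m=3,j=5: s = 27+15 = 42
m=4,j=2: s = 42+8 = 50
m=4,j=3: s = 50+12 = 62
m=4,j=4: s = 62+16 = 78
m=4,j=5: s = 78+20 = 98
m=5,j=2: s = 98+10 = 108
m=5,j=3: s = 108+15 = 123
m=5,j=4: s = 123+20 = 143
m=5,j=5: s = 143+25 = 168

168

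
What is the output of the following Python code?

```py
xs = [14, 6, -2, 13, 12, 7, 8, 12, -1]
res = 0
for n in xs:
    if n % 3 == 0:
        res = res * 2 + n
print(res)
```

60

n=14: not %3==0
n=6: %3==0, res = 0*2+6 = 6
n=-2: not %3==0
n=13: not %3==0
n=12: %3==0, res = 6*2+12 = 24
n=7: not %3==0
n=8: not %3==0
n=12: %3==0, res = 24*2+12 = 60
n=-1: not %3==0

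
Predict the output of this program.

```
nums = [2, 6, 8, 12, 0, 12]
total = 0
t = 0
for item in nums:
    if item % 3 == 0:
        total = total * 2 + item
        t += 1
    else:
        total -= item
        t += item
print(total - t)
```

-2

item=2: not %3==0, total = 0-2 = -2; t=2
item=6: %3==0, total = (-2)*2+6 = 2; t=3
item=8: not %3==0, total = 2-8 = -6; t=11
item=12: %3==0, total = (-6)*2+12 = 0; t=12
item=0: %3==0, total = 0*2+0 = 0; t=13
item=12: %3==0, total = 0*2+12 = 12; t=14
total-t = 12-14 = -2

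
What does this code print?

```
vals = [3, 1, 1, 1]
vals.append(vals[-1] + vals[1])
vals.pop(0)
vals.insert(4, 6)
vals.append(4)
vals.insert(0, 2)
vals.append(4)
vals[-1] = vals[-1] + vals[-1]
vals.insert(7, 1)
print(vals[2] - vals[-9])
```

append vals[-1]+vals[1] = 1+1 = 2 → [3, 1, 1, 1, 2]
pop(0) removes 3 → [1, 1, 1, 2]
insert 6 at 4 → [1, 1, 1, 2, 6]
append 4 → [1, 1, 1, 2, 6, 4]
insert 2 at 0 → [2, 1, 1, 1, 2, 6, 4]
append 4 → [2, 1, 1, 1, 2, 6, 4, 4]
vals[-1] = vals[-1]+vals[-1] = 4+4 = 8 → [2, 1, 1, 1, 2, 6, 4, 8]
insert 1 at 7 → [2, 1, 1, 1, 2, 6, 4, 1, 8]
vals[2]-vals[-9] = 1-2 = -1

-1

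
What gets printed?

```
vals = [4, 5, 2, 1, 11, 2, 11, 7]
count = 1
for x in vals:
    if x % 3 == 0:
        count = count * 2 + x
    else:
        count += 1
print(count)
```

x=4: not %3==0, count = 1+1 = 2
x=5: not %3==0, count = 2+1 = 3
x=2: not %3==0, count = 3+1 = 4
x=1: not %3==0, count = 4+1 = 5
x=11: not %3==0, count = 5+1 = 6
x=2: not %3==0, count = 6+1 = 7
x=11: not %3==0, count = 7+1 = 8
x=7: not %3==0, count = 8+1 = 9

9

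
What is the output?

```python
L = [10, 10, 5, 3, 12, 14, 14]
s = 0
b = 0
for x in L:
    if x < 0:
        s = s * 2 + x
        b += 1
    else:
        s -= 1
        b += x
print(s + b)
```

x=10: not <0, s = 0-1 = -1; b=10
x=10: not <0, s = (-1)-1 = -2; b=20
x=5: not <0, s = (-2)-1 = -3; b=25
x=3: not <0, s = (-3)-1 = -4; b=28
x=12: not <0, s = (-4)-1 = -5; b=40
x=14: not <0, s = (-5)-1 = -6; b=54
x=14: not <0, s = (-6)-1 = -7; b=68
s+b = (-7)+68 = 61

61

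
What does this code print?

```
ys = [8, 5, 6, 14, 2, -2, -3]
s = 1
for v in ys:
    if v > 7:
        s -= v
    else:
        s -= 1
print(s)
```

v=8: >7, s = 1-8 = -7
v=5: not >7, s = (-7)-1 = -8
v=6: not >7, s = (-8)-1 = -9
v=14: >7, s = (-9)-14 = -23
v=2: not >7, s = (-23)-1 = -24
v=-2: not >7, s = (-24)-1 = -25
v=-3: not >7, s = (-25)-1 = -26

-26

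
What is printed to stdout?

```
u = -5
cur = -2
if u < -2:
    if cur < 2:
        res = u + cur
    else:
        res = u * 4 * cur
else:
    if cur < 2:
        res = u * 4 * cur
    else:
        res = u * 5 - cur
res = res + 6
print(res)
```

u=-5, cur=-2
u < -2 is True; cur < 2 is True
→ res = u + cur = -7
res = (-7)+6 = -1

-1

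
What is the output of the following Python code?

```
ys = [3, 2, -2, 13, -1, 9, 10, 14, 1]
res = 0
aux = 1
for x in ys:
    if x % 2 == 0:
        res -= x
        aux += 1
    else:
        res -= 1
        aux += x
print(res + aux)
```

1

x=3: not even, res = 0-1 = -1; aux=4
x=2: even, res = (-1)-2 = -3; aux=5
x=-2: even, res = (-3)-(-2) = -1; aux=6
x=13: not even, res = (-1)-1 = -2; aux=19
x=-1: not even, res = (-2)-1 = -3; aux=18
x=9: not even, res = (-3)-1 = -4; aux=27
x=10: even, res = (-4)-10 = -14; aux=28
x=14: even, res = (-14)-14 = -28; aux=29
x=1: not even, res = (-28)-1 = -29; aux=30
res+aux = (-29)+30 = 1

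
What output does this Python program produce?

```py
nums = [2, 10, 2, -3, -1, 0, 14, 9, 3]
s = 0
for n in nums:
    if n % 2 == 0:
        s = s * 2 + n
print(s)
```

134

n=2: even, s = 0*2+2 = 2
n=10: even, s = 2*2+10 = 14
n=2: even, s = 14*2+2 = 30
n=-3: not even
n=-1: not even
n=0: even, s = 30*2+0 = 60
n=14: even, s = 60*2+14 = 134
n=9: not even
n=3: not even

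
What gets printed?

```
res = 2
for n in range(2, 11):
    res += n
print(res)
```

n=2: res = 2+2 = 4
n=3: res = 4+3 = 7
n=4: res = 7+4 = 11
n=5: res = 11+5 = 16
n=6: res = 16+6 = 22
n=7: res = 22+7 = 29
n=8: res = 29+8 = 37
n=9: res = 37+9 = 46
n=10: res = 46+10 = 56

56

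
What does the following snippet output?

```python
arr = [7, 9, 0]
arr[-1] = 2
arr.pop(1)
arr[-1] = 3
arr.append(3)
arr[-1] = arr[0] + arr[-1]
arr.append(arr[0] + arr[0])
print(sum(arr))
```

arr[-1] = 2 → [7, 9, 2]
pop(1) removes 9 → [7, 2]
arr[-1] = 3 → [7, 3]
append 3 → [7, 3, 3]
arr[-1] = arr[0]+arr[-1] = 7+3 = 10 → [7, 3, 10]
append arr[0]+arr[0] = 7+7 = 14 → [7, 3, 10, 14]
sum = 34

34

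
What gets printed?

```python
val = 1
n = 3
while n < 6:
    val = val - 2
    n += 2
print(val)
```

-3

n=3: val = 1-2 = -1
n=5: val = (-1)-2 = -3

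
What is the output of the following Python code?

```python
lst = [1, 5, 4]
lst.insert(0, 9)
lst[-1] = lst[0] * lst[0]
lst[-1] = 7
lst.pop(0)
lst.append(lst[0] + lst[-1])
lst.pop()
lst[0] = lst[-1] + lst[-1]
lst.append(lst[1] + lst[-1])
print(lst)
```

[14, 5, 7, 12]

insert 9 at 0 → [9, 1, 5, 4]
lst[-1] = lst[0]*lst[0] = 9*9 = 81 → [9, 1, 5, 81]
lst[-1] = 7 → [9, 1, 5, 7]
pop(0) removes 9 → [1, 5, 7]
append lst[0]+lst[-1] = 1+7 = 8 → [1, 5, 7, 8]
pop() removes 8 → [1, 5, 7]
lst[0] = lst[-1]+lst[-1] = 7+7 = 14 → [14, 5, 7]
append lst[1]+lst[-1] = 5+7 = 12 → [14, 5, 7, 12]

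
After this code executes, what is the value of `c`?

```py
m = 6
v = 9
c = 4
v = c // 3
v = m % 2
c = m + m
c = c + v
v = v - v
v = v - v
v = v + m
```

12

v = 4//3 = 1
v = 6%2 = 0
c = 6+6 = 12
c = 12+0 = 12
v = 0-0 = 0
v = 0-0 = 0
v = 0+6 = 6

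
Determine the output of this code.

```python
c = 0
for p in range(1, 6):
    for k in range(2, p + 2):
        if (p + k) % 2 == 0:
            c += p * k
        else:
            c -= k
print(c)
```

p=1,k=2: odd sum, c = 0-2 = -2
p=2,k=2: even sum, c = (-2)+4 = 2
p=2,k=3: odd sum, c = 2-3 = -1
p=3,k=2: odd sum, c = (-1)-2 = -3
p=3,k=3: even sum, c = (-3)+9 = 6
p=3,k=4: odd sum, c = 6-4 = 2
p=4,k=2: even sum, c = 2+8 = 10
p=4,k=3: odd sum, c = 10-3 = 7
p=4,k=4: even sum, c = 7+16 = 23
p=4,k=5: odd sum, c = 23-5 = 18
p=5,k=2: odd sum, c = 18-2 = 16
p=5,k=3: even sum, c = 16+15 = 31
p=5,k=4: odd sum, c = 31-4 = 27
p=5,k=5: even sum, c = 27+25 = 52
p=5,k=6: odd sum, c = 52-6 = 46

46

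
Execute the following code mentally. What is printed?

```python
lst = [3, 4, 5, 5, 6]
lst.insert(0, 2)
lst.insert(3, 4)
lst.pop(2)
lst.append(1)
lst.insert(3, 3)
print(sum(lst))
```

29

insert 2 at 0 → [2, 3, 4, 5, 5, 6]
insert 4 at 3 → [2, 3, 4, 4, 5, 5, 6]
pop(2) removes 4 → [2, 3, 4, 5, 5, 6]
append 1 → [2, 3, 4, 5, 5, 6, 1]
insert 3 at 3 → [2, 3, 4, 3, 5, 5, 6, 1]
sum = 29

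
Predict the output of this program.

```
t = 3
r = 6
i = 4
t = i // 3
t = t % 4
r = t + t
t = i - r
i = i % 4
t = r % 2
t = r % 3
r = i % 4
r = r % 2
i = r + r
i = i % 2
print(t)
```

2

t = 4//3 = 1
t = 1%4 = 1
r = 1+1 = 2
t = 4-2 = 2
i = 4%4 = 0
t = 2%2 = 0
t = 2%3 = 2
r = 0%4 = 0
r = 0%2 = 0
i = 0+0 = 0
i = 0%2 = 0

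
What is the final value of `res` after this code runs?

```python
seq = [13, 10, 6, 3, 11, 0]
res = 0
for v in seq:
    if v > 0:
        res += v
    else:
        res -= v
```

v=13: >0, res = 0+13 = 13
v=10: >0, res = 13+10 = 23
v=6: >0, res = 23+6 = 29
v=3: >0, res = 29+3 = 32
v=11: >0, res = 32+11 = 43
v=0: not >0, res = 43-0 = 43

43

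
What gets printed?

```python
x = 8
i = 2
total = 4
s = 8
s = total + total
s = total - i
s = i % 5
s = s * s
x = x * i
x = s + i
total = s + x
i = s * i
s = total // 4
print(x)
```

s = 4+4 = 8
s = 4-2 = 2
s = 2%5 = 2
s = 2*2 = 4
x = 8*2 = 16
x = 4+2 = 6
total = 4+6 = 10
i = 4*2 = 8
s = 10//4 = 2

6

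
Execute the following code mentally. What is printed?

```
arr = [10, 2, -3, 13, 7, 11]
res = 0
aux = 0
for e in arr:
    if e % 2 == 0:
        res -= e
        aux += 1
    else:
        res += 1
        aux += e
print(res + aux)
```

22

e=10: even, res = 0-10 = -10; aux=1
e=2: even, res = (-10)-2 = -12; aux=2
e=-3: not even, res = (-12)+1 = -11; aux=-1
e=13: not even, res = (-11)+1 = -10; aux=12
e=7: not even, res = (-10)+1 = -9; aux=19
e=11: not even, res = (-9)+1 = -8; aux=30
res+aux = (-8)+30 = 22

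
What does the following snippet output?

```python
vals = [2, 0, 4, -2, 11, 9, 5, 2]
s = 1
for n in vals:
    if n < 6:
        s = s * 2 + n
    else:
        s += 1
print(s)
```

172

n=2: <6, s = 1*2+2 = 4
n=0: <6, s = 4*2+0 = 8
n=4: <6, s = 8*2+4 = 20
n=-2: <6, s = 20*2+(-2) = 38
n=11: not <6, s = 38+1 = 39
n=9: not <6, s = 39+1 = 40
n=5: <6, s = 40*2+5 = 85
n=2: <6, s = 85*2+2 = 172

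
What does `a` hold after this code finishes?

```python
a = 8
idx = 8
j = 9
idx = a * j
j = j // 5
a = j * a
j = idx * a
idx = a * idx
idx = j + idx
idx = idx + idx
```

8

idx = 8*9 = 72
j = 9//5 = 1
a = 1*8 = 8
j = 72*8 = 576
idx = 8*72 = 576
idx = 576+576 = 1152
idx = 1152+1152 = 2304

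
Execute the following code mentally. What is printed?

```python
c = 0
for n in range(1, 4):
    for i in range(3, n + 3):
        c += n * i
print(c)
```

n=1,i=3: c = 0+3 = 3
n=2,i=3: c = 3+6 = 9
n=2,i=4: c = 9+8 = 17
n=3,i=3: c = 17+9 = 26
n=3,i=4: c = 26+12 = 38
n=3,i=5: c = 38+15 = 53

53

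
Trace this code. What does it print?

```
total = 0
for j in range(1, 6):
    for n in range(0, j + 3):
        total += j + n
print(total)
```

j=1,n=0: total = 0+1 = 1
j=1,n=1: total = 1+2 = 3
j=1,n=2: total = 3+3 = 6
j=1,n=3: total = 6+4 = 10
j=2,n=0: total = 10+2 = 12
j=2,n=1: total = 12+3 = 15
j=2,n=2: total = 15+4 = 19
j=2,n=3: total = 19+5 = 24
j=2,n=4: total = 24+6 = 30
j=3,n=0: total = 30+3 = 33
j=3,n=1: total = 33+4 = 37
j=3,n=2: total = 37+5 = 42
j=3,n=3: total = 42+6 = 48
j=3,n=4: total = 48+7 = 55
j=3,n=5: total = 55+8 = 63
j=4,n=0: total = 63+4 = 67
j=4,n=1: total = 67+5 = 72
j=4,n=2: total = 72+6 = 78
j=4,n=3: total = 78+7 = 85
j=4,n=4: total = 85+8 = 93
j=4,n=5: total = 93+9 = 102
j=4,n=6: total = 102+10 = 112
j=5,n=0: total = 112+5 = 117
j=5,n=1: total = 117+6 = 123
j=5,n=2: total = 123+7 = 130
j=5,n=3: total = 130+8 = 138
j=5,n=4: total = 138+9 = 147
j=5,n=5: total = 147+10 = 157
j=5,n=6: total = 157+11 = 168
j=5,n=7: total = 168+12 = 180

180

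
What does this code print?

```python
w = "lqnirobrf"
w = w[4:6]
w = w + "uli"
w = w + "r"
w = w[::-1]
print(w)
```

slice [4:6] → 'ro'
+ 'uli' → 'rouli'
+ 'r' → 'roulir'
reverse → 'riluor'

riluor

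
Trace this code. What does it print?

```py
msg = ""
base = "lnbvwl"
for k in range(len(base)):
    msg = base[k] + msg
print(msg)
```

lwvbnl

k=0: prepend 'l' → 'l'
k=1: prepend 'n' → 'nl'
k=2: prepend 'b' → 'bnl'
k=3: prepend 'v' → 'vbnl'
k=4: prepend 'w' → 'wvbnl'
k=5: prepend 'l' → 'lwvbnl'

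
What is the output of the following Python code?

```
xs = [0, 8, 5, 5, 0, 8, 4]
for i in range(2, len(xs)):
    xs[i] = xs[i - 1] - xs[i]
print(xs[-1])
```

-14

i=2: xs[2] = 8-5 = 3 → [0, 8, 3, 5, 0, 8, 4]
i=3: xs[3] = 3-5 = -2 → [0, 8, 3, -2, 0, 8, 4]
i=4: xs[4] = (-2)-0 = -2 → [0, 8, 3, -2, -2, 8, 4]
i=5: xs[5] = (-2)-8 = -10 → [0, 8, 3, -2, -2, -10, 4]
i=6: xs[6] = (-10)-4 = -14 → [0, 8, 3, -2, -2, -10, -14]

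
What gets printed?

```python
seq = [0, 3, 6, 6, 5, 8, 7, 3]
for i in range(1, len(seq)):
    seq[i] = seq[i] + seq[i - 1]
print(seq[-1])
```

i=1: seq[1] = 3+0 = 3 → [0, 3, 6, 6, 5, 8, 7, 3]
i=2: seq[2] = 6+3 = 9 → [0, 3, 9, 6, 5, 8, 7, 3]
i=3: seq[3] = 6+9 = 15 → [0, 3, 9, 15, 5, 8, 7, 3]
i=4: seq[4] = 5+15 = 20 → [0, 3, 9, 15, 20, 8, 7, 3]
i=5: seq[5] = 8+20 = 28 → [0, 3, 9, 15, 20, 28, 7, 3]
i=6: seq[6] = 7+28 = 35 → [0, 3, 9, 15, 20, 28, 35, 3]
i=7: seq[7] = 3+35 = 38 → [0, 3, 9, 15, 20, 28, 35, 38]

38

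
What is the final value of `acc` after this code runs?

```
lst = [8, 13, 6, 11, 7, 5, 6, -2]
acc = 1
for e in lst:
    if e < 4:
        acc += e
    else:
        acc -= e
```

-57

e=8: not <4, acc = 1-8 = -7
e=13: not <4, acc = (-7)-13 = -20
e=6: not <4, acc = (-20)-6 = -26
e=11: not <4, acc = (-26)-11 = -37
e=7: not <4, acc = (-37)-7 = -44
e=5: not <4, acc = (-44)-5 = -49
e=6: not <4, acc = (-49)-6 = -55
e=-2: <4, acc = (-55)+(-2) = -57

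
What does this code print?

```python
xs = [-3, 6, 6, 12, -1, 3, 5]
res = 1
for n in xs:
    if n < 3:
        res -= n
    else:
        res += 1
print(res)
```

n=-3: <3, res = 1-(-3) = 4
n=6: not <3, res = 4+1 = 5
n=6: not <3, res = 5+1 = 6
n=12: not <3, res = 6+1 = 7
n=-1: <3, res = 7-(-1) = 8
n=3: not <3, res = 8+1 = 9
n=5: not <3, res = 9+1 = 10

10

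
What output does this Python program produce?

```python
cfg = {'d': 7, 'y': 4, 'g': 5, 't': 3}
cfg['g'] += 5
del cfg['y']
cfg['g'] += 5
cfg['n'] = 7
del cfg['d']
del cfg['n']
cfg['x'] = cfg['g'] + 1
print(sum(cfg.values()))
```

34

cfg['g'] = 5+5 = 10 → {'d': 7, 'y': 4, 'g': 10, 't': 3}
del 'y' → {'d': 7, 'g': 10, 't': 3}
cfg['g'] = 10+5 = 15 → {'d': 7, 'g': 15, 't': 3}
cfg['n'] = 7 → {'d': 7, 'g': 15, 't': 3, 'n': 7}
del 'd' → {'g': 15, 't': 3, 'n': 7}
del 'n' → {'g': 15, 't': 3}
cfg['x'] = cfg['g']+1 = 16 → {'g': 15, 't': 3, 'x': 16}
sum of values = 34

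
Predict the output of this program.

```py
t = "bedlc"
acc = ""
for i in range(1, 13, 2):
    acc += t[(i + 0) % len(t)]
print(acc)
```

elbdce

i=1: add t[1]='e' → 'e'
i=3: add t[3]='l' → 'el'
i=5: add t[0]='b' → 'elb'
i=7: add t[2]='d' → 'elbd'
i=9: add t[4]='c' → 'elbdc'
i=11: add t[1]='e' → 'elbdce'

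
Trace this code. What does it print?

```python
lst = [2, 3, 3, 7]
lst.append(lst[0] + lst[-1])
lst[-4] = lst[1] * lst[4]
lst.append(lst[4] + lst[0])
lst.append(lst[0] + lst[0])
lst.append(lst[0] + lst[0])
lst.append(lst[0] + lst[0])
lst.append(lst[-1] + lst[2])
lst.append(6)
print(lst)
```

[2, 27, 3, 7, 9, 11, 4, 4, 4, 7, 6]

append lst[0]+lst[-1] = 2+7 = 9 → [2, 3, 3, 7, 9]
lst[-4] = lst[1]*lst[4] = 3*9 = 27 → [2, 27, 3, 7, 9]
append lst[4]+lst[0] = 9+2 = 11 → [2, 27, 3, 7, 9, 11]
append lst[0]+lst[0] = 2+2 = 4 → [2, 27, 3, 7, 9, 11, 4]
append lst[0]+lst[0] = 2+2 = 4 → [2, 27, 3, 7, 9, 11, 4, 4]
append lst[0]+lst[0] = 2+2 = 4 → [2, 27, 3, 7, 9, 11, 4, 4, 4]
append lst[-1]+lst[2] = 4+3 = 7 → [2, 27, 3, 7, 9, 11, 4, 4, 4, 7]
append 6 → [2, 27, 3, 7, 9, 11, 4, 4, 4, 7, 6]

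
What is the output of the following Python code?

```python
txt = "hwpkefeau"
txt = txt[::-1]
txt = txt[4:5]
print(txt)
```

reverse → 'uaefekpwh'
slice [4:5] → 'e'

e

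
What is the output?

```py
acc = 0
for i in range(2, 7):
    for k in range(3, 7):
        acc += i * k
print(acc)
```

i=2,k=3: acc = 0+6 = 6
i=2,k=4: acc = 6+8 = 14
i=2,k=5: acc = 14+10 = 24
i=2,k=6: acc = 24+12 = 36
i=3,k=3: acc = 36+9 = 45
i=3,k=4: acc = 45+12 = 57
i=3,k=5: acc = 57+15 = 72
i=3,k=6: acc = 72+18 = 90
i=4,k=3: acc = 90+12 = 102
i=4,k=4: acc = 102+16 = 118
i=4,k=5: acc = 118+20 = 138
i=4,k=6: acc = 138+24 = 162
i=5,k=3: acc = 162+15 = 177
i=5,k=4: acc = 177+20 = 197
i=5,k=5: acc = 197+25 = 222
i=5,k=6: acc = 222+30 = 252
i=6,k=3: acc = 252+18 = 270
i=6,k=4: acc = 270+24 = 294
i=6,k=5: acc = 294+30 = 324
i=6,k=6: acc = 324+36 = 360

360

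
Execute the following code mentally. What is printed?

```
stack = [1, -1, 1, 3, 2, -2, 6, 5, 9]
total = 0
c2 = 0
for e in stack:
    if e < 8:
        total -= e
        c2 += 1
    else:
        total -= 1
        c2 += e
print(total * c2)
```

e=1: <8, total = 0-1 = -1; c2=1
e=-1: <8, total = (-1)-(-1) = 0; c2=2
e=1: <8, total = 0-1 = -1; c2=3
e=3: <8, total = (-1)-3 = -4; c2=4
e=2: <8, total = (-4)-2 = -6; c2=5
e=-2: <8, total = (-6)-(-2) = -4; c2=6
e=6: <8, total = (-4)-6 = -10; c2=7
e=5: <8, total = (-10)-5 = -15; c2=8
e=9: not <8, total = (-15)-1 = -16; c2=17
total*c2 = (-16)*17 = -272

-272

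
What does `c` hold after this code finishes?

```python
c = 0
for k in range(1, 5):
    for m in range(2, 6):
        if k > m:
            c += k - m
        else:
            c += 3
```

43

k=1,m=2: not 1>2, c = 0+3 = 3
k=1,m=3: not 1>3, c = 3+3 = 6
k=1,m=4: not 1>4, c = 6+3 = 9
k=1,m=5: not 1>5, c = 9+3 = 12
k=2,m=2: not 2>2, c = 12+3 = 15
k=2,m=3: not 2>3, c = 15+3 = 18
k=2,m=4: not 2>4, c = 18+3 = 21
k=2,m=5: not 2>5, c = 21+3 = 24
k=3,m=2: 3>2, c = 24+1 = 25
k=3,m=3: not 3>3, c = 25+3 = 28
k=3,m=4: not 3>4, c = 28+3 = 31
k=3,m=5: not 3>5, c = 31+3 = 34
k=4,m=2: 4>2, c = 34+2 = 36
k=4,m=3: 4>3, c = 36+1 = 37
k=4,m=4: not 4>4, c = 37+3 = 40
k=4,m=5: not 4>5, c = 40+3 = 43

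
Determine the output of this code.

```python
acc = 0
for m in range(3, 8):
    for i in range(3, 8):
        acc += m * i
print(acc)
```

625

m=3,i=3: acc = 0+9 = 9
m=3,i=4: acc = 9+12 = 21
m=3,i=5: acc = 21+15 = 36
m=3,i=6: acc = 36+18 = 54
m=3,i=7: acc = 54+21 = 75
m=4,i=3: acc = 75+12 = 87
m=4,i=4: acc = 87+16 = 103
m=4,i=5: acc = 103+20 = 123
m=4,i=6: acc = 123+24 = 147
m=4,i=7: acc = 147+28 = 175
m=5,i=3: acc = 175+15 = 190
m=5,i=4: acc = 190+20 = 210
m=5,i=5: acc = 210+25 = 235
m=5,i=6: acc = 235+30 = 265
m=5,i=7: acc = 265+35 = 300
m=6,i=3: acc = 300+18 = 318
m=6,i=4: acc = 318+24 = 342
m=6,i=5: acc = 342+30 = 372
m=6,i=6: acc = 372+36 = 408
m=6,i=7: acc = 408+42 = 450
m=7,i=3: acc = 450+21 = 471
m=7,i=4: acc = 471+28 = 499
m=7,i=5: acc = 499+35 = 534
m=7,i=6: acc = 534+42 = 576
m=7,i=7: acc = 576+49 = 625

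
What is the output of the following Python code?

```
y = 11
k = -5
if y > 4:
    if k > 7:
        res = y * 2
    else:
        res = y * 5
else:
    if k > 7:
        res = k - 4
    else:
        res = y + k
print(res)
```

y=11, k=-5
y > 4 is True; k > 7 is False
→ res = y * 5 = 55

55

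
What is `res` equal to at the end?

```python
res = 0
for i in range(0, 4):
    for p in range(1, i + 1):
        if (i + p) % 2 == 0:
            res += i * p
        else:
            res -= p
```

i=1,p=1: even sum, res = 0+1 = 1
i=2,p=1: odd sum, res = 1-1 = 0
i=2,p=2: even sum, res = 0+4 = 4
i=3,p=1: even sum, res = 4+3 = 7
i=3,p=2: odd sum, res = 7-2 = 5
i=3,p=3: even sum, res = 5+9 = 14

14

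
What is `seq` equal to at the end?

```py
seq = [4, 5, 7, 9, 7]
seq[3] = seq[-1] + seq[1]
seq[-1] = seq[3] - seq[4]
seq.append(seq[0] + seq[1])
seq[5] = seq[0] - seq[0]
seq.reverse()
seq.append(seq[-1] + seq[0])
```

seq[3] = seq[-1]+seq[1] = 7+5 = 12 → [4, 5, 7, 12, 7]
seq[-1] = seq[3]-seq[4] = 12-7 = 5 → [4, 5, 7, 12, 5]
append seq[0]+seq[1] = 4+5 = 9 → [4, 5, 7, 12, 5, 9]
seq[5] = seq[0]-seq[0] = 4-4 = 0 → [4, 5, 7, 12, 5, 0]
reverse → [0, 5, 12, 7, 5, 4]
append seq[-1]+seq[0] = 4+0 = 4 → [0, 5, 12, 7, 5, 4, 4]

[0, 5, 12, 7, 5, 4, 4]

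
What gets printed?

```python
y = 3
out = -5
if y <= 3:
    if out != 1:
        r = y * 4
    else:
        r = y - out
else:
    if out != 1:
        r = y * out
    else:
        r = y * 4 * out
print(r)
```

y=3, out=-5
y <= 3 is True; out != 1 is True
→ r = y * 4 = 12

12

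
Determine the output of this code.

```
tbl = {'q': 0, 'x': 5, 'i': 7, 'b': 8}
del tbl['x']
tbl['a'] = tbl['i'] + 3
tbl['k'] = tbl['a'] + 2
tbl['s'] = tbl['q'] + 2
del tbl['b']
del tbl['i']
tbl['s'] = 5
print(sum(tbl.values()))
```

27

del 'x' → {'q': 0, 'i': 7, 'b': 8}
tbl['a'] = tbl['i']+3 = 10 → {'q': 0, 'i': 7, 'b': 8, 'a': 10}
tbl['k'] = tbl['a']+2 = 12 → {'q': 0, 'i': 7, 'b': 8, 'a': 10, 'k': 12}
tbl['s'] = tbl['q']+2 = 2 → {'q': 0, 'i': 7, 'b': 8, 'a': 10, 'k': 12, 's': 2}
del 'b' → {'q': 0, 'i': 7, 'a': 10, 'k': 12, 's': 2}
del 'i' → {'q': 0, 'a': 10, 'k': 12, 's': 2}
tbl['s'] = 5 → {'q': 0, 'a': 10, 'k': 12, 's': 5}
sum of values = 27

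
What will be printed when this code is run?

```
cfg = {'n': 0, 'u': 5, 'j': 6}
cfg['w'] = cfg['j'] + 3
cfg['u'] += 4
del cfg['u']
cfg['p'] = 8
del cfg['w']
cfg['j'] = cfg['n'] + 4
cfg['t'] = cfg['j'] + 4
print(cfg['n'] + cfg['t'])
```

cfg['w'] = cfg['j']+3 = 9 → {'n': 0, 'u': 5, 'j': 6, 'w': 9}
cfg['u'] = 5+4 = 9 → {'n': 0, 'u': 9, 'j': 6, 'w': 9}
del 'u' → {'n': 0, 'j': 6, 'w': 9}
cfg['p'] = 8 → {'n': 0, 'j': 6, 'w': 9, 'p': 8}
del 'w' → {'n': 0, 'j': 6, 'p': 8}
cfg['j'] = cfg['n']+4 = 4 → {'n': 0, 'j': 4, 'p': 8}
cfg['t'] = cfg['j']+4 = 8 → {'n': 0, 'j': 4, 'p': 8, 't': 8}
cfg['n']+cfg['t'] = 0+8 = 8

8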